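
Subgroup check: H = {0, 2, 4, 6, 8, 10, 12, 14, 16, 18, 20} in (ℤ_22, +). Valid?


Subgroup test for H = {0, 2, 4, 6, 8, 10, 12, 14, 16, 18, 20} in (ℤ_22, +):
(1) 0 ∈ H? Yes
(2) Closure: for all a,b ∈ H, (a+b) mod 22 ∈ H? Yes
(3) Inverses: for all a ∈ H, -a mod 22 ∈ H? Yes

Yes, H is a subgroup of ℤ_22


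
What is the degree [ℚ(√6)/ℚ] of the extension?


√6 has minimal polynomial x² - 6 (irreducible over ℚ since 6 is squarefree)

[ℚ(√6)/ℚ] = 2


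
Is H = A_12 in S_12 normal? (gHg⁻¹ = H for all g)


H = A_12 in S_12
A_12 has index 2 in S_12, and every subgroup of index 2 is normal

Yes, normal subgroup


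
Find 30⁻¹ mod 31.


Use the extended Euclidean algorithm to write 1 = 30·s + 31·t; then s mod 31 is the inverse.
Euclidean algorithm:
  30 = 0·31 + 30
  31 = 1·30 + 1
  30 = 30·1 + 0
gcd(30,31) = 1
Back-substitution gives: 30·(-1) + 31·(1) = 1
So 30⁻¹ ≡ -1 ≡ 30 (mod 31)
Check: 30 × 30 = 900 ≡ 1 (mod 31) ✓

30⁻¹ ≡ 30 (mod 31)


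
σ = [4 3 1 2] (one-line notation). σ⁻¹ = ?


To find σ⁻¹, swap domain and range:
σ(1) = 4 → σ⁻¹(4) = 1
σ(2) = 3 → σ⁻¹(3) = 2
σ(3) = 1 → σ⁻¹(1) = 3
σ(4) = 2 → σ⁻¹(2) = 4

σ⁻¹ = [3 4 2 1]


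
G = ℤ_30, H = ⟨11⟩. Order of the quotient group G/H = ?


|⟨11⟩| = n / gcd(11, 30) = 30 / 1 = 30
H is normal (ℤ_30 is abelian).
|G/H| = |G| / |H| = 30 / 30 = 1

|G/H| = 1


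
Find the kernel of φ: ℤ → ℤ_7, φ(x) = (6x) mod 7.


Kernel = preimage of identity
ker(φ) = {x ∈ ℤ : 6x ≡ 0 (mod 7)}. gcd(6,7) = 1, so 6x ≡ 0 (mod 7) ⟺ x ≡ 0 (mod 7/1 = 7). Hence ker(φ) = 7ℤ

ker(φ) = 7ℤ


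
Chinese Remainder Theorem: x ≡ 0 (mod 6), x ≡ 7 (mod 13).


m₁ = 6, m₂ = 13, gcd = 1, so CRT applies. M = m₁·m₂ = 78
Let M₁ = M/m₁ = 13, M₂ = M/m₂ = 6
Find y₁ ≡ M₁⁻¹ (mod m₁): 13⁻¹ ≡ 1 (mod 6)
Find y₂ ≡ M₂⁻¹ (mod m₂): 6⁻¹ ≡ 11 (mod 13)
x = a₁·M₁·y₁ + a₂·M₂·y₂ = 0·13·1 + 7·6·11 = 462
Reduce mod 78: x ≡ 72
Check: 72 mod 6 = 0 ✓, 72 mod 13 = 7 ✓

x ≡ 72 (mod 78)


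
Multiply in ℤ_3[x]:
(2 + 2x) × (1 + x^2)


Expand and collect like terms; reduce coefficients mod 3:
x^0: 2·1 = 2 ≡ 2 (mod 3)
x^1: 2·0 + 2·1 = 2 ≡ 2 (mod 3)
x^2: 2·1 + 2·0 = 2 ≡ 2 (mod 3)
x^3: 2·1 = 2 ≡ 2 (mod 3)
Result: 2 + 2x + 2x^2 + 2x^3

f · g = 2 + 2x + 2x^2 + 2x^3


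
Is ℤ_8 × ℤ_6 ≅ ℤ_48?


Comparing ℤ_8 × ℤ_6 and ℤ_48:
gcd(8,6) = 2 ≠ 1. Max element order in ℤ_8×ℤ_6 is lcm(8,6) = 24 < 48, so it has no element of order 48

No, ℤ_8 × ℤ_6 ≇ ℤ_48


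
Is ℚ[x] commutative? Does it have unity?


Polynomial ring over ℚ (an integral domain) is a commutative integral domain with unity 1
Commutative: Yes
Integral domain: Yes
Has unity: Yes

ℚ[x]: Commutative=Yes, Unity=Yes


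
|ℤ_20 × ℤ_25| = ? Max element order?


|ℤ_20 × ℤ_25| = 20 × 25 = 500
Max element order = lcm(20,25) = 100
Cyclic? No (gcd=5)

|ℤ_20×ℤ_25| = 500, max element order = 100


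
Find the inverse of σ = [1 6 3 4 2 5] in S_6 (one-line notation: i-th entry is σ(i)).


To find σ⁻¹, swap domain and range:
σ(1) = 1 → σ⁻¹(1) = 1
σ(2) = 6 → σ⁻¹(6) = 2
σ(3) = 3 → σ⁻¹(3) = 3
σ(4) = 4 → σ⁻¹(4) = 4
σ(5) = 2 → σ⁻¹(2) = 5
σ(6) = 5 → σ⁻¹(5) = 6

σ⁻¹ = [1 5 3 4 6 2]


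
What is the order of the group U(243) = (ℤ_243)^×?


U(n) is the group of units mod n; |U(n)| = φ(n)
|U(243)| = φ(243) = 162

|U(243) = (ℤ_243)^×| = 162


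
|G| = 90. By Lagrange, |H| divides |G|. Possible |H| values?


Lagrange's theorem: |H| divides |G|
|G| = 90
Divisors of 90: 1, 2, 3, 5, 6, 9, 10, 15, 18, 30, 45, 90

Possible subgroup orders: {1, 2, 3, 5, 6, 9, 10, 15, 18, 30, 45, 90}


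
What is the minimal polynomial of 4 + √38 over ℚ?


Let α = 4 + √38. Then α - 4 = √38, so (α - 4)² = 38, giving α² - 8α - 22 = 0. Degree 2 and α ∉ ℚ, so this is the minimal polynomial.

Minimal polynomial: x² - 8x - 22


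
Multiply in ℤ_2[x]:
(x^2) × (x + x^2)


Expand and collect like terms; reduce coefficients mod 2:
x^0: 0·0 = 0 ≡ 0 (mod 2)
x^1: 0·1 + 0·0 = 0 ≡ 0 (mod 2)
x^2: 0·1 + 0·1 + 1·0 = 0 ≡ 0 (mod 2)
x^3: 0·1 + 1·1 = 1 ≡ 1 (mod 2)
x^4: 1·1 = 1 ≡ 1 (mod 2)
Result: x^3 + x^4

f · g = x^3 + x^4


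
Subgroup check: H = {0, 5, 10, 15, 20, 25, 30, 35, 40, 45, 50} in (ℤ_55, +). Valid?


Subgroup test for H = {0, 5, 10, 15, 20, 25, 30, 35, 40, 45, 50} in (ℤ_55, +):
(1) 0 ∈ H? Yes
(2) Closure: for all a,b ∈ H, (a+b) mod 55 ∈ H? Yes
(3) Inverses: for all a ∈ H, -a mod 55 ∈ H? Yes

Yes, H is a subgroup of ℤ_55


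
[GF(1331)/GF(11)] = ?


GF(1331) = GF(11^3), so the extension degree is 3

[GF(1331)/GF(11)] = 3


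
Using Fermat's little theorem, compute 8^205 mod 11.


Fermat's little theorem: if p is prime and gcd(a,p)=1, then a^(p-1) ≡ 1 (mod p)
p = 11 is prime, gcd(8,11) = 1
Reduce exponent: 205 mod 10 = 5
So 8^205 ≡ 8^5 (mod 11)
8^5 mod 11 = 10

8^205 ≡ 10 (mod 11)


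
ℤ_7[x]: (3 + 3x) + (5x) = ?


Add coefficients mod 7:
x^0: 3 + 0 = 3 (mod 7)
x^1: 3 + 5 = 1 (mod 7)
Result: 3 + x

f + g = 3 + x


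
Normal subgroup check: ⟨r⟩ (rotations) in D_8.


H = ⟨r⟩ (rotations) in D_8
The rotation subgroup ⟨r⟩ has index 2 in D_8, so it is normal

Yes, normal subgroup


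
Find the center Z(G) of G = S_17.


Z(G) = {g ∈ G | gx = xg for all x ∈ G}
S_n is non-abelian for n ≥ 3; Z(S_17) is trivial

Z(S_17) = {e}


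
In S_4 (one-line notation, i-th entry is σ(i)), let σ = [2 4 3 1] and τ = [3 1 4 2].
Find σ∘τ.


σ∘τ: apply τ first, then σ
1 →τ 3 →σ 3
2 →τ 1 →σ 2
3 →τ 4 →σ 1
4 →τ 2 →σ 4

σ∘τ = [3 2 1 4]


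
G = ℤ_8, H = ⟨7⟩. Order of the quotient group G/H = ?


|⟨7⟩| = n / gcd(7, 8) = 8 / 1 = 8
H is normal (ℤ_8 is abelian).
|G/H| = |G| / |H| = 8 / 8 = 1

|G/H| = 1


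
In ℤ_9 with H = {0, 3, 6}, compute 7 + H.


7 + H = {7 + h (mod 9) : h ∈ H}
7+0=7, 7+3=1, 7+6=4
7 + H = {1, 4, 7} = 1 + H

7 + H = {1, 4, 7}


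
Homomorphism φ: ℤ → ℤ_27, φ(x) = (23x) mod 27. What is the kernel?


Kernel = preimage of identity
ker(φ) = {x ∈ ℤ : 23x ≡ 0 (mod 27)}. gcd(23,27) = 1, so 23x ≡ 0 (mod 27) ⟺ x ≡ 0 (mod 27/1 = 27). Hence ker(φ) = 27ℤ

ker(φ) = 27ℤ


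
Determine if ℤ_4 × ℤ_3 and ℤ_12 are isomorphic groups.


Comparing ℤ_4 × ℤ_3 and ℤ_12:
gcd(4,3) = 1, so ℤ_4 × ℤ_3 ≅ ℤ_12 (CRT)

Yes, ℤ_4 × ℤ_3 ≅ ℤ_12


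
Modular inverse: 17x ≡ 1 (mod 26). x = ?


Use the extended Euclidean algorithm to write 1 = 17·s + 26·t; then s mod 26 is the inverse.
Euclidean algorithm:
  17 = 0·26 + 17
  26 = 1·17 + 9
  17 = 1·9 + 8
  9 = 1·8 + 1
  8 = 8·1 + 0
gcd(17,26) = 1
Back-substitution gives: 17·(-3) + 26·(2) = 1
So 17⁻¹ ≡ -3 ≡ 23 (mod 26)
Check: 17 × 23 = 391 ≡ 1 (mod 26) ✓

17⁻¹ ≡ 23 (mod 26)


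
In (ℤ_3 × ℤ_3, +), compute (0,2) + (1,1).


Operation: componentwise addition mod (3, 3)
(0,2) + (1,1) = ((a₁+b₁) mod 3, (a₂+b₂) mod 3) with a = (0,2), b = (1,1)

(0,2) + (1,1) = (1,0)


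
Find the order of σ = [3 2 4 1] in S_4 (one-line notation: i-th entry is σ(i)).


Cycle decomposition: (1 3 4)
Cycle lengths: 3
Order = lcm(3) = 3

ord(σ) = 3


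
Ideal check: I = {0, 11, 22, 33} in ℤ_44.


Check ideal conditions for I = {0, 11, 22, 33} in ℤ_44:
(1) I is an additive subgroup? Yes
(2) For r ∈ ℤ_44 and a ∈ I: r·a ∈ I? Yes

Yes, I is an ideal of ℤ_44


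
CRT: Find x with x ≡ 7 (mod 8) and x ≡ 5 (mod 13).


m₁ = 8, m₂ = 13, gcd = 1, so CRT applies. M = m₁·m₂ = 104
Let M₁ = M/m₁ = 13, M₂ = M/m₂ = 8
Find y₁ ≡ M₁⁻¹ (mod m₁): 13⁻¹ ≡ 5 (mod 8)
Find y₂ ≡ M₂⁻¹ (mod m₂): 8⁻¹ ≡ 5 (mod 13)
x = a₁·M₁·y₁ + a₂·M₂·y₂ = 7·13·5 + 5·8·5 = 655
Reduce mod 104: x ≡ 31
Check: 31 mod 8 = 7 ✓, 31 mod 13 = 5 ✓

x ≡ 31 (mod 104)


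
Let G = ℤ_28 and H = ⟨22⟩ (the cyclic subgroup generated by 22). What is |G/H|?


|⟨22⟩| = n / gcd(22, 28) = 28 / 2 = 14
H is normal (ℤ_28 is abelian).
|G/H| = |G| / |H| = 28 / 14 = 2

|G/H| = 2


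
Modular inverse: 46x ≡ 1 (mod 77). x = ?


Use the extended Euclidean algorithm to write 1 = 46·s + 77·t; then s mod 77 is the inverse.
Euclidean algorithm:
  46 = 0·77 + 46
  77 = 1·46 + 31
  46 = 1·31 + 15
  31 = 2·15 + 1
  15 = 15·1 + 0
gcd(46,77) = 1
Back-substitution gives: 46·(-5) + 77·(3) = 1
So 46⁻¹ ≡ -5 ≡ 72 (mod 77)
Check: 46 × 72 = 3312 ≡ 1 (mod 77) ✓

46⁻¹ ≡ 72 (mod 77)


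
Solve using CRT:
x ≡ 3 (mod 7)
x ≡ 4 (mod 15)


m₁ = 7, m₂ = 15, gcd = 1, so CRT applies. M = m₁·m₂ = 105
Let M₁ = M/m₁ = 15, M₂ = M/m₂ = 7
Find y₁ ≡ M₁⁻¹ (mod m₁): 15⁻¹ ≡ 1 (mod 7)
Find y₂ ≡ M₂⁻¹ (mod m₂): 7⁻¹ ≡ 13 (mod 15)
x = a₁·M₁·y₁ + a₂·M₂·y₂ = 3·15·1 + 4·7·13 = 409
Reduce mod 105: x ≡ 94
Check: 94 mod 7 = 3 ✓, 94 mod 15 = 4 ✓

x ≡ 94 (mod 105)


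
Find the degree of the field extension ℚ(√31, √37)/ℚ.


[ℚ(√31,√37):ℚ] = [ℚ(√31,√37):ℚ(√31)]·[ℚ(√31):ℚ] = 2·2 = 4

[ℚ(√31, √37)/ℚ] = 4


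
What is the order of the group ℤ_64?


ℤ_n has n elements.

|ℤ_64| = 64


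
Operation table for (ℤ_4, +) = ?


Elements: {0, 1, 2, 3}
Operation: addition mod 4
Entry (a, b) = (a + b) mod 4

Cayley table:
  | 0 | 1 | 2 | 3
0 | 0 | 1 | 2 | 3
1 | 1 | 2 | 3 | 0
2 | 2 | 3 | 0 | 1
3 | 3 | 0 | 1 | 2


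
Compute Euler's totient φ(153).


Factor n: 153 = 3^2 × 17
φ(n) = n · ∏(1 - 1/p) over distinct primes p | n
φ(153) = 153 · (1 - 1/3) · (1 - 1/17) = 96

φ(153) = 96


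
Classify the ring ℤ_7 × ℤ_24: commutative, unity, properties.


Direct product ring; commutative with unity (1,1); but (1,0)·(0,1) = (0,0) gives zero divisors, so not an integral domain
Commutative: Yes
Integral domain: No
Has unity: Yes

ℤ_7 × ℤ_24: Commutative=Yes, Unity=Yes


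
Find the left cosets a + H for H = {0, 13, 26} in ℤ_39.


H = {0, 13, 26}, |H| = 3
Number of cosets = |G|/|H| = 39/3 = 13
0 + H = {0, 13, 26}
1 + H = {1, 14, 27}
2 + H = {2, 15, 28}
3 + H = {3, 16, 29}
4 + H = {4, 17, 30}
5 + H = {5, 18, 31}
6 + H = {6, 19, 32}
7 + H = {7, 20, 33}
8 + H = {8, 21, 34}
9 + H = {9, 22, 35}
10 + H = {10, 23, 36}
11 + H = {11, 24, 37}
12 + H = {12, 25, 38}

Cosets: 0+H={0,13,26}; 1+H={1,14,27}; 2+H={2,15,28}; 3+H={3,16,29}; 4+H={4,17,30}; 5+H={5,18,31}; 6+H={6,19,32}; 7+H={7,20,33}; 8+H={8,21,34}; 9+H={9,22,35}; 10+H={10,23,36}; 11+H={11,24,37}; 12+H={12,25,38}


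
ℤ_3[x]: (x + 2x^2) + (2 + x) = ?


Add coefficients mod 3:
x^0: 0 + 2 = 2 (mod 3)
x^1: 1 + 1 = 2 (mod 3)
x^2: 2 + 0 = 2 (mod 3)
Result: 2 + 2x + 2x^2

f + g = 2 + 2x + 2x^2


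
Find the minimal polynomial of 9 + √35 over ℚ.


Let α = 9 + √35. Then α - 9 = √35, so (α - 9)² = 35, giving α² - 18α + 46 = 0. Degree 2 and α ∉ ℚ, so this is the minimal polynomial.

Minimal polynomial: x² - 18x + 46


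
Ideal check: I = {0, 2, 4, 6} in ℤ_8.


Check ideal conditions for I = {0, 2, 4, 6} in ℤ_8:
(1) I is an additive subgroup? Yes
(2) For r ∈ ℤ_8 and a ∈ I: r·a ∈ I? Yes

Yes, I is an ideal of ℤ_8


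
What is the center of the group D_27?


Z(G) = {g ∈ G | gx = xg for all x ∈ G}
For odd n, Z(D_n) = {e}: no nontrivial rotation commutes with all reflections

Z(D_27) = {e}


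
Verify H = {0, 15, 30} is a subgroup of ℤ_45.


Subgroup test for H = {0, 15, 30} in (ℤ_45, +):
(1) 0 ∈ H? Yes
(2) Closure: for all a,b ∈ H, (a+b) mod 45 ∈ H? Yes
(3) Inverses: for all a ∈ H, -a mod 45 ∈ H? Yes

Yes, H is a subgroup of ℤ_45


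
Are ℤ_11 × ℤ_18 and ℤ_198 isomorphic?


Comparing ℤ_11 × ℤ_18 and ℤ_198:
gcd(11,18) = 1, so ℤ_11 × ℤ_18 ≅ ℤ_198 (CRT)

Yes, ℤ_11 × ℤ_18 ≅ ℤ_198


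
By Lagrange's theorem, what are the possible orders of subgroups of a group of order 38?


Lagrange's theorem: |H| divides |G|
|G| = 38
Divisors of 38: 1, 2, 19, 38

Possible subgroup orders: {1, 2, 19, 38}


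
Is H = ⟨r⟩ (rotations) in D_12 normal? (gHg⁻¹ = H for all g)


H = ⟨r⟩ (rotations) in D_12
The rotation subgroup ⟨r⟩ has index 2 in D_12, so it is normal

Yes, normal subgroup


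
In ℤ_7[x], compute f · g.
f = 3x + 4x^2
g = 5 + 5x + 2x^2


Expand and collect like terms; reduce coefficients mod 7:
x^0: 0·5 = 0 ≡ 0 (mod 7)
x^1: 0·5 + 3·5 = 15 ≡ 1 (mod 7)
x^2: 0·2 + 3·5 + 4·5 = 35 ≡ 0 (mod 7)
x^3: 3·2 + 4·5 = 26 ≡ 5 (mod 7)
x^4: 4·2 = 8 ≡ 1 (mod 7)
Result: x + 5x^3 + x^4

f · g = x + 5x^3 + x^4


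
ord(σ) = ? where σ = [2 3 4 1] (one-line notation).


Cycle decomposition: (1 2 3 4)
Cycle lengths: 4
Order = lcm(4) = 4

ord(σ) = 4


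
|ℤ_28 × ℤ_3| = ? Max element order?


|ℤ_28 × ℤ_3| = 28 × 3 = 84
Max element order = lcm(28,3) = 84
Cyclic? Yes (gcd=1)

|ℤ_28×ℤ_3| = 84, max element order = 84


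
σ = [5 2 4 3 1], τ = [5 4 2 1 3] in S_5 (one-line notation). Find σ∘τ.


σ∘τ: apply τ first, then σ
1 →τ 5 →σ 1
2 →τ 4 →σ 3
3 →τ 2 →σ 2
4 →τ 1 →σ 5
5 →τ 3 →σ 4

σ∘τ = [1 3 2 5 4]


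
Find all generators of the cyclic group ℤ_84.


g generates ℤ_n iff gcd(g,n) = 1
Prime factors of 84: 2, 3, 7
Generators are g ∈ {1,...,83} not divisible by any of these primes.
Generators: {1, 5, 11, 13, 17, 19, 23, 25, 29, 31, 37, 41, 43, 47, 53, 55, 59, 61, 65, 67, 71, 73, 79, 83}
Number of generators = φ(84) = 24

Generators of ℤ_84 = {1, 5, 11, 13, 17, 19, 23, 25, 29, 31, 37, 41, 43, 47, 53, 55, 59, 61, 65, 67, 71, 73, 79, 83}


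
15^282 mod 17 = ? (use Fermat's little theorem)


Fermat's little theorem: if p is prime and gcd(a,p)=1, then a^(p-1) ≡ 1 (mod p)
p = 17 is prime, gcd(15,17) = 1
Reduce exponent: 282 mod 16 = 10
So 15^282 ≡ 15^10 (mod 17)
15^10 mod 17 = 4

15^282 ≡ 4 (mod 17)


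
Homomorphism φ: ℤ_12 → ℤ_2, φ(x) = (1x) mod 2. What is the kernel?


Kernel = preimage of identity
ker(φ) = {x ∈ ℤ_12 : 1x ≡ 0 (mod 2)}. Since 2 | 12, φ is well-defined. The kernel is the cyclic subgroup ⟨2⟩ of ℤ_12 (order 6), i.e. {0, 2, 4, 6, 8, 10}

ker(φ) = {0, 2, 4, 6, 8, 10}


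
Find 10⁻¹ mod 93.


Use the extended Euclidean algorithm to write 1 = 10·s + 93·t; then s mod 93 is the inverse.
Euclidean algorithm:
  10 = 0·93 + 10
  93 = 9·10 + 3
  10 = 3·3 + 1
  3 = 3·1 + 0
gcd(10,93) = 1
Back-substitution gives: 10·(28) + 93·(-3) = 1
So 10⁻¹ ≡ 28 ≡ 28 (mod 93)
Check: 10 × 28 = 280 ≡ 1 (mod 93) ✓

10⁻¹ ≡ 28 (mod 93)


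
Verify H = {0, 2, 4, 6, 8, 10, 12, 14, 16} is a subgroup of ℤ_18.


Subgroup test for H = {0, 2, 4, 6, 8, 10, 12, 14, 16} in (ℤ_18, +):
(1) 0 ∈ H? Yes
(2) Closure: for all a,b ∈ H, (a+b) mod 18 ∈ H? Yes
(3) Inverses: for all a ∈ H, -a mod 18 ∈ H? Yes

Yes, H is a subgroup of ℤ_18


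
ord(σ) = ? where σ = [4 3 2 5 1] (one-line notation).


Cycle decomposition: (1 4 5) (2 3)
Cycle lengths: 3, 2
Order = lcm(3, 2) = 6

ord(σ) = 6


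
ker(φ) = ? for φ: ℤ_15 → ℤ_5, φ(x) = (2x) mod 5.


Kernel = preimage of identity
ker(φ) = {x ∈ ℤ_15 : 2x ≡ 0 (mod 5)}. Since 5 | 15, φ is well-defined. The kernel is the cyclic subgroup ⟨5⟩ of ℤ_15 (order 3), i.e. {0, 5, 10}

ker(φ) = {0, 5, 10}


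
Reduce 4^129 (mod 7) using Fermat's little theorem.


Fermat's little theorem: if p is prime and gcd(a,p)=1, then a^(p-1) ≡ 1 (mod p)
p = 7 is prime, gcd(4,7) = 1
Reduce exponent: 129 mod 6 = 3
So 4^129 ≡ 4^3 (mod 7)
4^3 mod 7 = 1

4^129 ≡ 1 (mod 7)


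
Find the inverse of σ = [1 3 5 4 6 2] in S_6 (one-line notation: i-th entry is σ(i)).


To find σ⁻¹, swap domain and range:
σ(1) = 1 → σ⁻¹(1) = 1
σ(2) = 3 → σ⁻¹(3) = 2
σ(3) = 5 → σ⁻¹(5) = 3
σ(4) = 4 → σ⁻¹(4) = 4
σ(5) = 6 → σ⁻¹(6) = 5
σ(6) = 2 → σ⁻¹(2) = 6

σ⁻¹ = [1 6 2 4 3 5]


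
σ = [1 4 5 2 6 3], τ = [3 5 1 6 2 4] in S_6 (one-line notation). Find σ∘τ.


σ∘τ: apply τ first, then σ
1 →τ 3 →σ 5
2 →τ 5 →σ 6
3 →τ 1 →σ 1
4 →τ 6 →σ 3
5 →τ 2 →σ 4
6 →τ 4 →σ 2

σ∘τ = [5 6 1 3 4 2]


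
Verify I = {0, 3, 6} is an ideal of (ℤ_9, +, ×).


Check ideal conditions for I = {0, 3, 6} in ℤ_9:
(1) I is an additive subgroup? Yes
(2) For r ∈ ℤ_9 and a ∈ I: r·a ∈ I? Yes

Yes, I is an ideal of ℤ_9


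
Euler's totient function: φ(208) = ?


Factor n: 208 = 2^4 × 13
φ(n) = n · ∏(1 - 1/p) over distinct primes p | n
φ(208) = 208 · (1 - 1/2) · (1 - 1/13) = 96

φ(208) = 96


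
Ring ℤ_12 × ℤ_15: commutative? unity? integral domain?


Direct product ring; commutative with unity (1,1); but (1,0)·(0,1) = (0,0) gives zero divisors, so not an integral domain
Commutative: Yes
Integral domain: No
Has unity: Yes

ℤ_12 × ℤ_15: Commutative=Yes, Unity=Yes


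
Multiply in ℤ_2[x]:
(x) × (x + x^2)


Expand and collect like terms; reduce coefficients mod 2:
x^0: 0·0 = 0 ≡ 0 (mod 2)
x^1: 0·1 + 1·0 = 0 ≡ 0 (mod 2)
x^2: 0·1 + 1·1 = 1 ≡ 1 (mod 2)
x^3: 1·1 = 1 ≡ 1 (mod 2)
Result: x^2 + x^3

f · g = x^2 + x^3


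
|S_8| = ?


|S_n| = n! (number of permutations of n symbols)
|S_8| = 8! = 40320

|S_8| = 40320


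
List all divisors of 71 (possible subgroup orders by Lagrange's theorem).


Lagrange's theorem: |H| divides |G|
|G| = 71
Divisors of 71: 1, 71

Possible subgroup orders: {1, 71}


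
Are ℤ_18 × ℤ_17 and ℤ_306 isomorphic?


Comparing ℤ_18 × ℤ_17 and ℤ_306:
gcd(18,17) = 1, so ℤ_18 × ℤ_17 ≅ ℤ_306 (CRT)

Yes, ℤ_18 × ℤ_17 ≅ ℤ_306


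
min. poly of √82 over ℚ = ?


√82 satisfies x² - 82 = 0, irreducible over ℚ since 82 is squarefree

Minimal polynomial: x² - 82


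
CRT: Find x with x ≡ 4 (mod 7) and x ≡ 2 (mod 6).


m₁ = 7, m₂ = 6, gcd = 1, so CRT applies. M = m₁·m₂ = 42
Let M₁ = M/m₁ = 6, M₂ = M/m₂ = 7
Find y₁ ≡ M₁⁻¹ (mod m₁): 6⁻¹ ≡ 6 (mod 7)
Find y₂ ≡ M₂⁻¹ (mod m₂): 7⁻¹ ≡ 1 (mod 6)
x = a₁·M₁·y₁ + a₂·M₂·y₂ = 4·6·6 + 2·7·1 = 158
Reduce mod 42: x ≡ 32
Check: 32 mod 7 = 4 ✓, 32 mod 6 = 2 ✓

x ≡ 32 (mod 42)


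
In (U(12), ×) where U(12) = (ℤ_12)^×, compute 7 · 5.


Operation: multiplication mod 12
7 · 5 = (a × b) mod 12 with a = 7, b = 5

7 · 5 = 11


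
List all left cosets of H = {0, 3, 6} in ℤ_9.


H = {0, 3, 6}, |H| = 3
Number of cosets = |G|/|H| = 9/3 = 3
0 + H = {0, 3, 6}
1 + H = {1, 4, 7}
2 + H = {2, 5, 8}

Cosets: 0+H={0,3,6}; 1+H={1,4,7}; 2+H={2,5,8}


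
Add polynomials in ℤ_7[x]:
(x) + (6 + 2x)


Add coefficients mod 7:
x^0: 0 + 6 = 6 (mod 7)
x^1: 1 + 2 = 3 (mod 7)
Result: 6 + 3x

f + g = 6 + 3x


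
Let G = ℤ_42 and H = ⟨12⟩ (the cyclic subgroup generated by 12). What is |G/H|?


|⟨12⟩| = n / gcd(12, 42) = 42 / 6 = 7
H is normal (ℤ_42 is abelian).
|G/H| = |G| / |H| = 42 / 7 = 6

|G/H| = 6


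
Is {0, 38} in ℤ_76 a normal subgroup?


H = {0, 38} in ℤ_76
ℤ_76 is abelian; every subgroup of an abelian group is normal

Yes, normal subgroup


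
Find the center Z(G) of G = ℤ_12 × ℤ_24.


Z(G) = {g ∈ G | gx = xg for all x ∈ G}
Direct product of abelian groups is abelian, so Z(G) = G

Z(ℤ_12 × ℤ_24) = ℤ_12 × ℤ_24


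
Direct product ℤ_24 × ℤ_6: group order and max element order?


|ℤ_24 × ℤ_6| = 24 × 6 = 144
Max element order = lcm(24,6) = 24
Cyclic? No (gcd=6)

|ℤ_24×ℤ_6| = 144, max element order = 24


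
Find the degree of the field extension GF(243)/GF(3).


GF(243) = GF(3^5), so the extension degree is 5

[GF(243)/GF(3)] = 5


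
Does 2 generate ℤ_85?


g generates ℤ_n iff gcd(g, n) = 1
gcd(2, 85) = 1
Since gcd = 1, 2 is a generator.

Yes, 2 generates ℤ_85


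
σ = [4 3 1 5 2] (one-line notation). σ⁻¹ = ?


To find σ⁻¹, swap domain and range:
σ(1) = 4 → σ⁻¹(4) = 1
σ(2) = 3 → σ⁻¹(3) = 2
σ(3) = 1 → σ⁻¹(1) = 3
σ(4) = 5 → σ⁻¹(5) = 4
σ(5) = 2 → σ⁻¹(2) = 5

σ⁻¹ = [3 5 2 1 4]


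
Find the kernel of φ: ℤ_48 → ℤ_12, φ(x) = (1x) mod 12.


Kernel = preimage of identity
ker(φ) = {x ∈ ℤ_48 : 1x ≡ 0 (mod 12)}. Since 12 | 48, φ is well-defined. The kernel is the cyclic subgroup ⟨12⟩ of ℤ_48 (order 4), i.e. {0, 12, 24, 36}

ker(φ) = {0, 12, 24, 36}


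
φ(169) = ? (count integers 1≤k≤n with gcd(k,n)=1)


Factor n: 169 = 13^2
φ(n) = n · ∏(1 - 1/p) over distinct primes p | n
φ(169) = 169 · (1 - 1/13) = 156

φ(169) = 156


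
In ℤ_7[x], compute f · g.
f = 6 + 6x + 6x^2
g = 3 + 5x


Expand and collect like terms; reduce coefficients mod 7:
x^0: 6·3 = 18 ≡ 4 (mod 7)
x^1: 6·5 + 6·3 = 48 ≡ 6 (mod 7)
x^2: 6·5 + 6·3 = 48 ≡ 6 (mod 7)
x^3: 6·5 = 30 ≡ 2 (mod 7)
Result: 4 + 6x + 6x^2 + 2x^3

f · g = 4 + 6x + 6x^2 + 2x^3


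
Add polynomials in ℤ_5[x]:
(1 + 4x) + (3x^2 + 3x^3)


Add coefficients mod 5:
x^0: 1 + 0 = 1 (mod 5)
x^1: 4 + 0 = 4 (mod 5)
x^2: 0 + 3 = 3 (mod 5)
x^3: 0 + 3 = 3 (mod 5)
Result: 1 + 4x + 3x^2 + 3x^3

f + g = 1 + 4x + 3x^2 + 3x^3


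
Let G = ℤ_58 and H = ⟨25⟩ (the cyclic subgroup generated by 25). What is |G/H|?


|⟨25⟩| = n / gcd(25, 58) = 58 / 1 = 58
H is normal (ℤ_58 is abelian).
|G/H| = |G| / |H| = 58 / 58 = 1

|G/H| = 1


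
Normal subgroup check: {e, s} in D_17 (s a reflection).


H = {e, s} in D_17 (s a reflection)
r·s·r⁻¹ = sr⁻² ≠ s for n ≥ 3, so {e, s} is not closed under conjugation

No, not a normal subgroup


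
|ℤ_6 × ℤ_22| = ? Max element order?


|ℤ_6 × ℤ_22| = 6 × 22 = 132
Max element order = lcm(6,22) = 66
Cyclic? No (gcd=2)

|ℤ_6×ℤ_22| = 132, max element order = 66


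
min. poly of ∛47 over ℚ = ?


∛47 satisfies x³ - 47 = 0, irreducible over ℚ (no rational root; 47 is not a perfect cube)

Minimal polynomial: x³ - 47


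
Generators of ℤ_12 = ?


g generates ℤ_n iff gcd(g,n) = 1
Checking each g ∈ {1,...,11}:
gcd(1,12) = 1
gcd(2,12) = 2
gcd(3,12) = 3
gcd(4,12) = 4
gcd(5,12) = 1
gcd(6,12) = 6
gcd(7,12) = 1
gcd(8,12) = 4
gcd(9,12) = 3
gcd(10,12) = 2
gcd(11,12) = 1
Generators: {1, 5, 7, 11}
Number of generators = φ(12) = 4

Generators of ℤ_12 = {1, 5, 7, 11}


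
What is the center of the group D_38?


Z(G) = {g ∈ G | gx = xg for all x ∈ G}
For even n, Z(D_n) = {e, r^(n/2)}: the 180° rotation r^19 commutes with every reflection and rotation

Z(D_38) = {e, r^19}


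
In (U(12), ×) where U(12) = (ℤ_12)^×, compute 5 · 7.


Operation: multiplication mod 12
5 · 7 = (a × b) mod 12 with a = 5, b = 7

5 · 7 = 11


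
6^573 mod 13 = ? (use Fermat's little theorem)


Fermat's little theorem: if p is prime and gcd(a,p)=1, then a^(p-1) ≡ 1 (mod p)
p = 13 is prime, gcd(6,13) = 1
Reduce exponent: 573 mod 12 = 9
So 6^573 ≡ 6^9 (mod 13)
6^9 mod 13 = 5

6^573 ≡ 5 (mod 13)


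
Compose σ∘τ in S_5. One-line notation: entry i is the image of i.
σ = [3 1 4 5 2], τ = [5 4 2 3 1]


σ∘τ: apply τ first, then σ
1 →τ 5 →σ 2
2 →τ 4 →σ 5
3 →τ 2 →σ 1
4 →τ 3 →σ 4
5 →τ 1 →σ 3

σ∘τ = [2 5 1 4 3]


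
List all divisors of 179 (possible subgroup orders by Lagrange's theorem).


Lagrange's theorem: |H| divides |G|
|G| = 179
Divisors of 179: 1, 179

Possible subgroup orders: {1, 179}


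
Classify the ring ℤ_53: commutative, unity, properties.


ℤ_53 is a commutative ring with unity 1; 53 is prime, so ℤ_53 is a field (hence an integral domain)
Commutative: Yes
Integral domain: Yes
Has unity: Yes

ℤ_53: Commutative=Yes, Unity=Yes


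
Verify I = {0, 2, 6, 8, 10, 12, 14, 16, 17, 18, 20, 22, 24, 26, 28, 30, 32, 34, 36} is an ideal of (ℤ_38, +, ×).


Check ideal conditions for I = {0, 2, 6, 8, 10, 12, 14, 16, 17, 18, 20, 22, 24, 26, 28, 30, 32, 34, 36} in ℤ_38:
(1) I is an additive subgroup? No
(2) For r ∈ ℤ_38 and a ∈ I: r·a ∈ I? No  [counterexample: r=2, a=2, r·a mod 38 = 4 ∉ I]

No, I is not an ideal of ℤ_38


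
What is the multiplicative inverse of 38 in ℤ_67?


Use the extended Euclidean algorithm to write 1 = 38·s + 67·t; then s mod 67 is the inverse.
Euclidean algorithm:
  38 = 0·67 + 38
  67 = 1·38 + 29
  38 = 1·29 + 9
  29 = 3·9 + 2
  9 = 4·2 + 1
  2 = 2·1 + 0
gcd(38,67) = 1
Back-substitution gives: 38·(30) + 67·(-17) = 1
So 38⁻¹ ≡ 30 ≡ 30 (mod 67)
Check: 38 × 30 = 1140 ≡ 1 (mod 67) ✓

38⁻¹ ≡ 30 (mod 67)


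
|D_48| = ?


|D_n| = 2n (n rotations and n reflections)
|D_48| = 2×48 = 96

|D_48| = 96


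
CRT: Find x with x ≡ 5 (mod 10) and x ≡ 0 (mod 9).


m₁ = 10, m₂ = 9, gcd = 1, so CRT applies. M = m₁·m₂ = 90
Let M₁ = M/m₁ = 9, M₂ = M/m₂ = 10
Find y₁ ≡ M₁⁻¹ (mod m₁): 9⁻¹ ≡ 9 (mod 10)
Find y₂ ≡ M₂⁻¹ (mod m₂): 10⁻¹ ≡ 1 (mod 9)
x = a₁·M₁·y₁ + a₂·M₂·y₂ = 5·9·9 + 0·10·1 = 405
Reduce mod 90: x ≡ 45
Check: 45 mod 10 = 5 ✓, 45 mod 9 = 0 ✓

x ≡ 45 (mod 90)


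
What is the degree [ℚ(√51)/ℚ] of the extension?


√51 has minimal polynomial x² - 51 (irreducible over ℚ since 51 is squarefree)

[ℚ(√51)/ℚ] = 2


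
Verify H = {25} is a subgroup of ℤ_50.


Subgroup test for H = {25} in (ℤ_50, +):
(1) 0 ∈ H? No
(2) Closure: for all a,b ∈ H, (a+b) mod 50 ∈ H? No  [counterexample: 25 + 25 = 0 ∉ H]
(3) Inverses: for all a ∈ H, -a mod 50 ∈ H? Yes

No, H is not a subgroup of ℤ_50


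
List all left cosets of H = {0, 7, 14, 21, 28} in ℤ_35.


H = {0, 7, 14, 21, 28}, |H| = 5
Number of cosets = |G|/|H| = 35/5 = 7
0 + H = {0, 7, 14, 21, 28}
1 + H = {1, 8, 15, 22, 29}
2 + H = {2, 9, 16, 23, 30}
3 + H = {3, 10, 17, 24, 31}
4 + H = {4, 11, 18, 25, 32}
5 + H = {5, 12, 19, 26, 33}
6 + H = {6, 13, 20, 27, 34}

Cosets: 0+H={0,7,14,21,28}; 1+H={1,8,15,22,29}; 2+H={2,9,16,23,30}; 3+H={3,10,17,24,31}; 4+H={4,11,18,25,32}; 5+H={5,12,19,26,33}; 6+H={6,13,20,27,34}


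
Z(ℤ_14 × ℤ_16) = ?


Z(G) = {g ∈ G | gx = xg for all x ∈ G}
Direct product of abelian groups is abelian, so Z(G) = G

Z(ℤ_14 × ℤ_16) = ℤ_14 × ℤ_16


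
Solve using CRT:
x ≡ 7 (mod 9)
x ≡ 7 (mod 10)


m₁ = 9, m₂ = 10, gcd = 1, so CRT applies. M = m₁·m₂ = 90
Let M₁ = M/m₁ = 10, M₂ = M/m₂ = 9
Find y₁ ≡ M₁⁻¹ (mod m₁): 10⁻¹ ≡ 1 (mod 9)
Find y₂ ≡ M₂⁻¹ (mod m₂): 9⁻¹ ≡ 9 (mod 10)
x = a₁·M₁·y₁ + a₂·M₂·y₂ = 7·10·1 + 7·9·9 = 637
Reduce mod 90: x ≡ 7
Check: 7 mod 9 = 7 ✓, 7 mod 10 = 7 ✓

x ≡ 7 (mod 90)


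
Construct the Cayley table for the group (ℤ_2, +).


Elements: {0, 1}
Operation: addition mod 2
Entry (a, b) = (a + b) mod 2

Cayley table:
  | 0 | 1
0 | 0 | 1
1 | 1 | 0


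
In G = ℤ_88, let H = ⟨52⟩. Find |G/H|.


|⟨52⟩| = n / gcd(52, 88) = 88 / 4 = 22
H is normal (ℤ_88 is abelian).
|G/H| = |G| / |H| = 88 / 22 = 4

|G/H| = 4


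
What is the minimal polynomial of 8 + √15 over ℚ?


Let α = 8 + √15. Then α - 8 = √15, so (α - 8)² = 15, giving α² - 16α + 49 = 0. Degree 2 and α ∉ ℚ, so this is the minimal polynomial.

Minimal polynomial: x² - 16x + 49


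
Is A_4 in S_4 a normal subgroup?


H = A_4 in S_4
A_4 has index 2 in S_4, and every subgroup of index 2 is normal

Yes, normal subgroup


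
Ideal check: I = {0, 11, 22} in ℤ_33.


Check ideal conditions for I = {0, 11, 22} in ℤ_33:
(1) I is an additive subgroup? Yes
(2) For r ∈ ℤ_33 and a ∈ I: r·a ∈ I? Yes

Yes, I is an ideal of ℤ_33


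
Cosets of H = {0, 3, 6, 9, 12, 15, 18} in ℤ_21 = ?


H = {0, 3, 6, 9, 12, 15, 18}, |H| = 7
Number of cosets = |G|/|H| = 21/7 = 3
0 + H = {0, 3, 6, 9, 12, 15, 18}
1 + H = {1, 4, 7, 10, 13, 16, 19}
2 + H = {2, 5, 8, 11, 14, 17, 20}

Cosets: 0+H={0,3,6,9,12,15,18}; 1+H={1,4,7,10,13,16,19}; 2+H={2,5,8,11,14,17,20}


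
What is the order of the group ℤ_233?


ℤ_n has n elements.

|ℤ_233| = 233


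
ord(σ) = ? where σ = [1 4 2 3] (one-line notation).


Cycle decomposition: (2 4 3)
Cycle lengths: 3
Order = lcm(3) = 3

ord(σ) = 3


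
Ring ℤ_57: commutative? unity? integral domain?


ℤ_57 is a commutative ring with unity 1; 57 = 3×19 is composite, so 3·19 ≡ 0 gives zero divisors (not an integral domain)
Commutative: Yes
Integral domain: No
Has unity: Yes

ℤ_57: Commutative=Yes, Unity=Yes


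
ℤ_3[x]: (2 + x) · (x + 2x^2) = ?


Expand and collect like terms; reduce coefficients mod 3:
x^0: 2·0 = 0 ≡ 0 (mod 3)
x^1: 2·1 + 1·0 = 2 ≡ 2 (mod 3)
x^2: 2·2 + 1·1 = 5 ≡ 2 (mod 3)
x^3: 1·2 = 2 ≡ 2 (mod 3)
Result: 2x + 2x^2 + 2x^3

f · g = 2x + 2x^2 + 2x^3


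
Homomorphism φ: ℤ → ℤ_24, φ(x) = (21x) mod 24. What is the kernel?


Kernel = preimage of identity
ker(φ) = {x ∈ ℤ : 21x ≡ 0 (mod 24)}. gcd(21,24) = 3, so 21x ≡ 0 (mod 24) ⟺ x ≡ 0 (mod 24/3 = 8). Hence ker(φ) = 8ℤ

ker(φ) = 8ℤ


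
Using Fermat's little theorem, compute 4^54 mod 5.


Fermat's little theorem: if p is prime and gcd(a,p)=1, then a^(p-1) ≡ 1 (mod p)
p = 5 is prime, gcd(4,5) = 1
Reduce exponent: 54 mod 4 = 2
So 4^54 ≡ 4^2 (mod 5)
4^2 mod 5 = 1

4^54 ≡ 1 (mod 5)


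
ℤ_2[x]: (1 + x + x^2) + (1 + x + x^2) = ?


Add coefficients mod 2:
x^0: 1 + 1 = 0 (mod 2)
x^1: 1 + 1 = 0 (mod 2)
x^2: 1 + 1 = 0 (mod 2)
Result: 0

f + g = 0


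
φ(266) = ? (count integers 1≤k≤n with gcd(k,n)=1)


Factor n: 266 = 2 × 7 × 19
φ(n) = n · ∏(1 - 1/p) over distinct primes p | n
φ(266) = 266 · (1 - 1/2) · (1 - 1/7) · (1 - 1/19) = 108

φ(266) = 108


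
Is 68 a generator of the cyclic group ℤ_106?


g generates ℤ_n iff gcd(g, n) = 1
gcd(68, 106) = 2
Since gcd = 2 ≠ 1, ⟨68⟩ has order 53 < 106, so 68 is not a generator.

No, 68 does not generate ℤ_106


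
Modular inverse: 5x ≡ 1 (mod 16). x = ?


Use the extended Euclidean algorithm to write 1 = 5·s + 16·t; then s mod 16 is the inverse.
Euclidean algorithm:
  5 = 0·16 + 5
  16 = 3·5 + 1
  5 = 5·1 + 0
gcd(5,16) = 1
Back-substitution gives: 5·(-3) + 16·(1) = 1
So 5⁻¹ ≡ -3 ≡ 13 (mod 16)
Check: 5 × 13 = 65 ≡ 1 (mod 16) ✓

5⁻¹ ≡ 13 (mod 16)


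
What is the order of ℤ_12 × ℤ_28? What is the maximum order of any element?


|ℤ_12 × ℤ_28| = 12 × 28 = 336
Max element order = lcm(12,28) = 84
Cyclic? No (gcd=4)

|ℤ_12×ℤ_28| = 336, max element order = 84


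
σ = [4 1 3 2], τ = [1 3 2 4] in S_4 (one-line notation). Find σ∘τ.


σ∘τ: apply τ first, then σ
1 →τ 1 →σ 4
2 →τ 3 →σ 3
3 →τ 2 →σ 1
4 →τ 4 →σ 2

σ∘τ = [4 3 1 2]


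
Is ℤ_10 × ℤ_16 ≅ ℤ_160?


Comparing ℤ_10 × ℤ_16 and ℤ_160:
gcd(10,16) = 2 ≠ 1. Max element order in ℤ_10×ℤ_16 is lcm(10,16) = 80 < 160, so it has no element of order 160

No, ℤ_10 × ℤ_16 ≇ ℤ_160


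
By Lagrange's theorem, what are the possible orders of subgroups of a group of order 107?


Lagrange's theorem: |H| divides |G|
|G| = 107
Divisors of 107: 1, 107

Possible subgroup orders: {1, 107}


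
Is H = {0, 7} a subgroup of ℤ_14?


Subgroup test for H = {0, 7} in (ℤ_14, +):
(1) 0 ∈ H? Yes
(2) Closure: for all a,b ∈ H, (a+b) mod 14 ∈ H? Yes
(3) Inverses: for all a ∈ H, -a mod 14 ∈ H? Yes

Yes, H is a subgroup of ℤ_14


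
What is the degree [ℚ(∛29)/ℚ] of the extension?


∛29 has minimal polynomial x³ - 29 (irreducible over ℚ since 29 is not a perfect cube)

[ℚ(∛29)/ℚ] = 3


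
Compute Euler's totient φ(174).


Factor n: 174 = 2 × 3 × 29
φ(n) = n · ∏(1 - 1/p) over distinct primes p | n
φ(174) = 174 · (1 - 1/2) · (1 - 1/3) · (1 - 1/29) = 56

φ(174) = 56


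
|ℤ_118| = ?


ℤ_n has n elements.

|ℤ_118| = 118


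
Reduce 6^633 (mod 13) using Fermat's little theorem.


Fermat's little theorem: if p is prime and gcd(a,p)=1, then a^(p-1) ≡ 1 (mod p)
p = 13 is prime, gcd(6,13) = 1
Reduce exponent: 633 mod 12 = 9
So 6^633 ≡ 6^9 (mod 13)
6^9 mod 13 = 5

6^633 ≡ 5 (mod 13)


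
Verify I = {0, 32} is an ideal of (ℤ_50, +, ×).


Check ideal conditions for I = {0, 32} in ℤ_50:
(1) I is an additive subgroup? No
(2) For r ∈ ℤ_50 and a ∈ I: r·a ∈ I? No  [counterexample: r=2, a=32, r·a mod 50 = 14 ∉ I]

No, I is not an ideal of ℤ_50


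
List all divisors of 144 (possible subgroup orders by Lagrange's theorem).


Lagrange's theorem: |H| divides |G|
|G| = 144
Divisors of 144: 1, 2, 3, 4, 6, 8, 9, 12, 16, 18, 24, 36, 48, 72, 144

Possible subgroup orders: {1, 2, 3, 4, 6, 8, 9, 12, 16, 18, 24, 36, 48, 72, 144}


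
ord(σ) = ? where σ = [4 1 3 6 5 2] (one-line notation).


Cycle decomposition: (1 4 6 2)
Cycle lengths: 4
Order = lcm(4) = 4

ord(σ) = 4


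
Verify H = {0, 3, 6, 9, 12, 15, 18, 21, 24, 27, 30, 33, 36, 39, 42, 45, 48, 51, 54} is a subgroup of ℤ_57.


Subgroup test for H = {0, 3, 6, 9, 12, 15, 18, 21, 24, 27, 30, 33, 36, 39, 42, 45, 48, 51, 54} in (ℤ_57, +):
(1) 0 ∈ H? Yes
(2) Closure: for all a,b ∈ H, (a+b) mod 57 ∈ H? Yes
(3) Inverses: for all a ∈ H, -a mod 57 ∈ H? Yes

Yes, H is a subgroup of ℤ_57


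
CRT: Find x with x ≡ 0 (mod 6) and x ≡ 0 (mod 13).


m₁ = 6, m₂ = 13, gcd = 1, so CRT applies. M = m₁·m₂ = 78
Let M₁ = M/m₁ = 13, M₂ = M/m₂ = 6
Find y₁ ≡ M₁⁻¹ (mod m₁): 13⁻¹ ≡ 1 (mod 6)
Find y₂ ≡ M₂⁻¹ (mod m₂): 6⁻¹ ≡ 11 (mod 13)
x = a₁·M₁·y₁ + a₂·M₂·y₂ = 0·13·1 + 0·6·11 = 0
Reduce mod 78: x ≡ 0
Check: 0 mod 6 = 0 ✓, 0 mod 13 = 0 ✓

x ≡ 0 (mod 78)


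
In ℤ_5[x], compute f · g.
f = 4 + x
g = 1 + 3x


Expand and collect like terms; reduce coefficients mod 5:
x^0: 4·1 = 4 ≡ 4 (mod 5)
x^1: 4·3 + 1·1 = 13 ≡ 3 (mod 5)
x^2: 1·3 = 3 ≡ 3 (mod 5)
Result: 4 + 3x + 3x^2

f · g = 4 + 3x + 3x^2


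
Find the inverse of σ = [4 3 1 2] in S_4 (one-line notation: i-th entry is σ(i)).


To find σ⁻¹, swap domain and range:
σ(1) = 4 → σ⁻¹(4) = 1
σ(2) = 3 → σ⁻¹(3) = 2
σ(3) = 1 → σ⁻¹(1) = 3
σ(4) = 2 → σ⁻¹(2) = 4

σ⁻¹ = [3 4 2 1]


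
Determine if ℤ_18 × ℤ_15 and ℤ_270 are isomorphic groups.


Comparing ℤ_18 × ℤ_15 and ℤ_270:
gcd(18,15) = 3 ≠ 1. Max element order in ℤ_18×ℤ_15 is lcm(18,15) = 90 < 270, so it has no element of order 270

No, ℤ_18 × ℤ_15 ≇ ℤ_270


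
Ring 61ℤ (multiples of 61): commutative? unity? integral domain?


61ℤ is a commutative ring under +,× but has no multiplicative identity (1 ∉ 61ℤ); it has no zero divisors, but without unity it is not an integral domain
Commutative: Yes
Integral domain: No
Has unity: No

61ℤ (multiples of 61): Commutative=Yes, Unity=No


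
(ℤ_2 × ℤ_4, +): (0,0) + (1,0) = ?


Operation: componentwise addition mod (2, 4)
(0,0) + (1,0) = ((a₁+b₁) mod 2, (a₂+b₂) mod 4) with a = (0,0), b = (1,0)

(0,0) + (1,0) = (1,0)


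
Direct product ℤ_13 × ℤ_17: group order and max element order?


|ℤ_13 × ℤ_17| = 13 × 17 = 221
Max element order = lcm(13,17) = 221
Cyclic? Yes (gcd=1)

|ℤ_13×ℤ_17| = 221, max element order = 221


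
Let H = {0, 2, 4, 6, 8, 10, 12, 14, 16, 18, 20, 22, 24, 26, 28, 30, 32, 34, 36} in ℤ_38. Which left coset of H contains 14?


14 + H = {14 + h (mod 38) : h ∈ H}
14+0=14, 14+2=16, 14+4=18, 14+6=20, 14+8=22, 14+10=24, 14+12=26, 14+14=28, 14+16=30, 14+18=32, 14+20=34, 14+22=36, 14+24=0, 14+26=2, 14+28=4, 14+30=6, 14+32=8, 14+34=10, 14+36=12
14 + H = {0, 2, 4, 6, 8, 10, 12, 14, 16, 18, 20, 22, 24, 26, 28, 30, 32, 34, 36} = 0 + H

14 + H = {0, 2, 4, 6, 8, 10, 12, 14, 16, 18, 20, 22, 24, 26, 28, 30, 32, 34, 36}


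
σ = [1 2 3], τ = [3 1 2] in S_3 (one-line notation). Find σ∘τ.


σ∘τ: apply τ first, then σ
1 →τ 3 →σ 3
2 →τ 1 →σ 1
3 →τ 2 →σ 2

σ∘τ = [3 1 2]


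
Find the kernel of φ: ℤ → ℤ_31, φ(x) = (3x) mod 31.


Kernel = preimage of identity
ker(φ) = {x ∈ ℤ : 3x ≡ 0 (mod 31)}. gcd(3,31) = 1, so 3x ≡ 0 (mod 31) ⟺ x ≡ 0 (mod 31/1 = 31). Hence ker(φ) = 31ℤ

ker(φ) = 31ℤ


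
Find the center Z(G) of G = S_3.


Z(G) = {g ∈ G | gx = xg for all x ∈ G}
S_n is non-abelian for n ≥ 3; Z(S_3) is trivial

Z(S_3) = {e}


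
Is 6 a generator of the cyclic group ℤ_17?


g generates ℤ_n iff gcd(g, n) = 1
gcd(6, 17) = 1
Since gcd = 1, 6 is a generator.

Yes, 6 generates ℤ_17


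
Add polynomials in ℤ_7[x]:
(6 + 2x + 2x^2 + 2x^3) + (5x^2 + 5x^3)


Add coefficients mod 7:
x^0: 6 + 0 = 6 (mod 7)
x^1: 2 + 0 = 2 (mod 7)
x^2: 2 + 5 = 0 (mod 7)
x^3: 2 + 5 = 0 (mod 7)
Result: 6 + 2x

f + g = 6 + 2x


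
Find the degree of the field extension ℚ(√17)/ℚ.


√17 has minimal polynomial x² - 17 (irreducible over ℚ since 17 is squarefree)

[ℚ(√17)/ℚ] = 2


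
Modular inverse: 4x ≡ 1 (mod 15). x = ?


Use the extended Euclidean algorithm to write 1 = 4·s + 15·t; then s mod 15 is the inverse.
Euclidean algorithm:
  4 = 0·15 + 4
  15 = 3·4 + 3
  4 = 1·3 + 1
  3 = 3·1 + 0
gcd(4,15) = 1
Back-substitution gives: 4·(4) + 15·(-1) = 1
So 4⁻¹ ≡ 4 ≡ 4 (mod 15)
Check: 4 × 4 = 16 ≡ 1 (mod 15) ✓

4⁻¹ ≡ 4 (mod 15)


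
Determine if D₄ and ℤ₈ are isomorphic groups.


Comparing D₄ and ℤ₈:
D₄ is non-abelian, ℤ₈ is abelian

No, D₄ ≇ ℤ₈


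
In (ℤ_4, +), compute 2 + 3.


Operation: addition mod 4
2 + 3 = (a + b) mod 4 with a = 2, b = 3

2 + 3 = 1


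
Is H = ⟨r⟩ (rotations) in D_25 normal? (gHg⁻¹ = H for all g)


H = ⟨r⟩ (rotations) in D_25
The rotation subgroup ⟨r⟩ has index 2 in D_25, so it is normal

Yes, normal subgroup


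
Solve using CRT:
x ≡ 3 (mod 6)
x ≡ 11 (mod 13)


m₁ = 6, m₂ = 13, gcd = 1, so CRT applies. M = m₁·m₂ = 78
Let M₁ = M/m₁ = 13, M₂ = M/m₂ = 6
Find y₁ ≡ M₁⁻¹ (mod m₁): 13⁻¹ ≡ 1 (mod 6)
Find y₂ ≡ M₂⁻¹ (mod m₂): 6⁻¹ ≡ 11 (mod 13)
x = a₁·M₁·y₁ + a₂·M₂·y₂ = 3·13·1 + 11·6·11 = 765
Reduce mod 78: x ≡ 63
Check: 63 mod 6 = 3 ✓, 63 mod 13 = 11 ✓

x ≡ 63 (mod 78)


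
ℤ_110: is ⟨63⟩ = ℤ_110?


g generates ℤ_n iff gcd(g, n) = 1
gcd(63, 110) = 1
Since gcd = 1, 63 is a generator.

Yes, 63 generates ℤ_110


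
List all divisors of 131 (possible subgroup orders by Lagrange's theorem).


Lagrange's theorem: |H| divides |G|
|G| = 131
Divisors of 131: 1, 131

Possible subgroup orders: {1, 131}


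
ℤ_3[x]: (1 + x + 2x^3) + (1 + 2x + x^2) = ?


Add coefficients mod 3:
x^0: 1 + 1 = 2 (mod 3)
x^1: 1 + 2 = 0 (mod 3)
x^2: 0 + 1 = 1 (mod 3)
x^3: 2 + 0 = 2 (mod 3)
Result: 2 + x^2 + 2x^3

f + g = 2 + x^2 + 2x^3


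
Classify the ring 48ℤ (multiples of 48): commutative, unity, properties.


48ℤ is a commutative ring under +,× but has no multiplicative identity (1 ∉ 48ℤ); it has no zero divisors, but without unity it is not an integral domain
Commutative: Yes
Integral domain: No
Has unity: No

48ℤ (multiples of 48): Commutative=Yes, Unity=No


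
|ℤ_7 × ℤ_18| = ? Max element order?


|ℤ_7 × ℤ_18| = 7 × 18 = 126
Max element order = lcm(7,18) = 126
Cyclic? Yes (gcd=1)

|ℤ_7×ℤ_18| = 126, max element order = 126


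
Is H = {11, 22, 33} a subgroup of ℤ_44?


Subgroup test for H = {11, 22, 33} in (ℤ_44, +):
(1) 0 ∈ H? No
(2) Closure: for all a,b ∈ H, (a+b) mod 44 ∈ H? No  [counterexample: 11 + 33 = 0 ∉ H]
(3) Inverses: for all a ∈ H, -a mod 44 ∈ H? Yes

No, H is not a subgroup of ℤ_44
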